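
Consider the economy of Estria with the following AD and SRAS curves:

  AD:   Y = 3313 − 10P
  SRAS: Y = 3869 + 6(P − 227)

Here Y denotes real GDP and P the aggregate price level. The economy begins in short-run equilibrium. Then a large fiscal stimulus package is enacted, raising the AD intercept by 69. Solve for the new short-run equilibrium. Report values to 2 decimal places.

This is a positive demand shock: AD shifts right.
New AD: Y = 3382 − 10P.
SRAS can be written Y = 2507 + 6P.
Set AD = SRAS: 3382 − 10P = 2507 + 6P, so 875 = 16P and P = 54.69.
Substituting into AD, Y = 2835.13.

P = 54.69, Y = 2835.13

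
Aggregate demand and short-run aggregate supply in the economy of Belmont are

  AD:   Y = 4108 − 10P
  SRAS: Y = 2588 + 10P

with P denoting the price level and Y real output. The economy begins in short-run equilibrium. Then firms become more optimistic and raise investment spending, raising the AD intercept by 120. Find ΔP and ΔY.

ΔP = +6, ΔY = +60

This is a positive demand shock: AD shifts right.
New AD: Y = 4228 − 10P.
Set AD = SRAS: 4228 − 10P = 2588 + 10P, so 1640 = 20P and P = 82.
Y = 4228 − 10·82 = 3408.
Initially P = 76, Y = 3348, so ΔP = +6 and ΔY = +60.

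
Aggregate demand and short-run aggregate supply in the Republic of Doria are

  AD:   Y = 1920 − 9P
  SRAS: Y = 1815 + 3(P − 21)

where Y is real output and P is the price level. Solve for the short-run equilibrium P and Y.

Write SRAS as Y = 1815 + 3P − 63 = 1752 + 3P.
Set AD = SRAS: 1920 − 9P = 1752 + 3P, so 168 = 12P and P = 14.
Then Y = 1920 − 9·14 = 1794.

P = 14, Y = 1794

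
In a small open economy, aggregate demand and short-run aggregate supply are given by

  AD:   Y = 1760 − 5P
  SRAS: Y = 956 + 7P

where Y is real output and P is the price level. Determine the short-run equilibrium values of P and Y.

P = 67, Y = 1425

Set AD = SRAS: 1760 − 5P = 956 + 7P, so 804 = 12P and P = 67.
Then Y = 1760 − 5·67 = 1425.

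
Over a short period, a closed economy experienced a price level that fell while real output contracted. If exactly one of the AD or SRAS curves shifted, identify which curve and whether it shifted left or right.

P fell and Y fell. An AD shift moves P and Y in the same direction; an SRAS shift moves them in opposite directions.
Here P and Y moved in the same direction, so the AD curve shifted.
Since Y fell, AD shifted left.

AD shifted left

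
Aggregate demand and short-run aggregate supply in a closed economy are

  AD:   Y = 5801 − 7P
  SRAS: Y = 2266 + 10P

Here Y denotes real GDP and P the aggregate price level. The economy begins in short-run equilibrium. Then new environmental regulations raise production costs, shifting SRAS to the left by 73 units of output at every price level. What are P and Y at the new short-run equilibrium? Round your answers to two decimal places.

This is a negative supply shock: SRAS shifts left.
New SRAS: Y = 2193 + 10P.
Set AD = SRAS: 5801 − 7P = 2193 + 10P, so 3608 = 17P and P = 212.24.
Substituting into AD, Y = 4315.35.

P = 212.24, Y = 4315.35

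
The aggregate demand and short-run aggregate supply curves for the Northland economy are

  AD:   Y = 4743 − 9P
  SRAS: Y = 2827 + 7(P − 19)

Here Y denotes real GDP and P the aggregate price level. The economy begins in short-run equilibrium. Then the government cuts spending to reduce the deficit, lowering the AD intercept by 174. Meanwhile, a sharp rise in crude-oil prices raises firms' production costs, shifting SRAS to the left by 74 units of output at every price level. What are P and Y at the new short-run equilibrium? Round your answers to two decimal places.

After both shocks: AD is Y = 4569 − 9P and SRAS is Y = 2620 + 7P.
Setting them equal: 1949 = 16P, so P = 121.81.
Substituting into AD, Y = 3472.69.

P = 121.81, Y = 3472.69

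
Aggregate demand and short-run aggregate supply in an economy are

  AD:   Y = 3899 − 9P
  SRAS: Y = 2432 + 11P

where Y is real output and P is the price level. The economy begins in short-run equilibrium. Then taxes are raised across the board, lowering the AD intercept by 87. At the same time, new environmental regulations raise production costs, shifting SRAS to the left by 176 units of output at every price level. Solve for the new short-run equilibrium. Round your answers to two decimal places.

After both shocks: AD is Y = 3812 − 9P and SRAS is Y = 2256 + 11P.
Setting them equal: 1556 = 20P, so P = 77.80.
Substituting into AD, Y = 3111.80.

P = 77.80, Y = 3111.80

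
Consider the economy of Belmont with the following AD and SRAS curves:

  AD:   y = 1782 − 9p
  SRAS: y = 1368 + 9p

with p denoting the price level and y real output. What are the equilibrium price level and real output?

Set AD = SRAS: 1782 − 9p = 1368 + 9p, so 414 = 18p and p = 23.
Then y = 1782 − 9·23 = 1575.

p = 23, y = 1575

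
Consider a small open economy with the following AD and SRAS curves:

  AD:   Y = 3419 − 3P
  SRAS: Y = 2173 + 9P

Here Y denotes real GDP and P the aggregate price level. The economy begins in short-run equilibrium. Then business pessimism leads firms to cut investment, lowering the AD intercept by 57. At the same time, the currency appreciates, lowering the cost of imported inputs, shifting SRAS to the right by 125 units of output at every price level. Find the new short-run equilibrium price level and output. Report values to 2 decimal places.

After both shocks: AD is Y = 3362 − 3P and SRAS is Y = 2298 + 9P.
Setting them equal: 1064 = 12P, so P = 88.67.
Substituting into AD, Y = 3096.00.

P = 88.67, Y = 3096.00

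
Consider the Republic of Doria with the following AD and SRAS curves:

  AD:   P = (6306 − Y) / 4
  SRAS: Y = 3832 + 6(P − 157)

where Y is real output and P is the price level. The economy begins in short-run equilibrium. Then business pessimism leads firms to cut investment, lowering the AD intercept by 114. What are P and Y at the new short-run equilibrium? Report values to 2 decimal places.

This is a negative demand shock: AD shifts left.
New AD: Y = 6192 − 4P.
SRAS can be written Y = 2890 + 6P.
Set AD = SRAS: 6192 − 4P = 2890 + 6P, so 3302 = 10P and P = 330.20.
Substituting into AD, Y = 4871.20.

P = 330.20, Y = 4871.20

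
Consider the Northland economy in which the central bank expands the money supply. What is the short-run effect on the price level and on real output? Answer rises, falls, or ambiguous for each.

This is a positive demand shock: AD shifts right.
Moving along the upward-sloping SRAS curve, P rises and Y rises.

Price level: rises; output: rises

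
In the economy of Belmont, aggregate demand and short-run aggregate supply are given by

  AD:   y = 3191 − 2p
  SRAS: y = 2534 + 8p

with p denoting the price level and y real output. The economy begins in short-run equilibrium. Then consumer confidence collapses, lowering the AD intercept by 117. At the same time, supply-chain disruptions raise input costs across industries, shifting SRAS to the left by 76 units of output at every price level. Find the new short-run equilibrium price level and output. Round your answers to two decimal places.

After both shocks: AD is y = 3074 − 2p and SRAS is y = 2458 + 8p.
Setting them equal: 616 = 10p, so p = 61.60.
Substituting into AD, y = 2950.80.

p = 61.60, y = 2950.80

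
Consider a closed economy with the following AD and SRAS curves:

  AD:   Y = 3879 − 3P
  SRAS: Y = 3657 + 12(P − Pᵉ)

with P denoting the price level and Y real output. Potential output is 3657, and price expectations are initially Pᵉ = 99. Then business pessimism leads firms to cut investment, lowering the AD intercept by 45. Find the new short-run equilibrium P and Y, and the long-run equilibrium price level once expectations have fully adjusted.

AD shifts left: new AD is Y = 3834 − 3P. With Pᵉ = 99, SRAS is Y = 2469 + 12P.
Short run: 3834 − 3P = 2469 + 12P gives 1365 = 15P, so P = 91 and Y = 3834 − 3·91 = 3561.
Y = 3561 is below potential 3657; expectations adjust and SRAS shifts right until Y = 3657.
Long run: on the new AD curve, 3657 = 3834 − 3P gives P = 59.

Short run: P = 91, Y = 3561. Long run: P = 59.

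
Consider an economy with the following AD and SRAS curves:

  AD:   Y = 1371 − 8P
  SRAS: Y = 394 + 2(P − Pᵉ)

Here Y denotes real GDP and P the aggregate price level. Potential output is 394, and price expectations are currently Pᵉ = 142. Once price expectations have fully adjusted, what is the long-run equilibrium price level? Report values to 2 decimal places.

Long-run P = 122.13

Short run: with Pᵉ = 142, SRAS is Y = 110 + 2P. Setting AD = SRAS gives 1261 = 10P, so P = 126.10 and Y = 1371 − 8P = 362.20.
Output 362.20 is below potential 394, so over time expected prices fall and SRAS shifts right until Y returns to 394.
Long run: Y = 394 on the AD curve gives 394 = 1371 − 8P, so P = 122.13.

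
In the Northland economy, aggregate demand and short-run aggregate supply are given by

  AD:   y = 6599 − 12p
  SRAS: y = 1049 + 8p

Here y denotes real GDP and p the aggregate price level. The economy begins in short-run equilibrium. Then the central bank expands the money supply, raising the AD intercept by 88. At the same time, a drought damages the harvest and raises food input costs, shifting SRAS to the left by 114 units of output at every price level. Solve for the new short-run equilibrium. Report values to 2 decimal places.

After both shocks: AD is y = 6687 − 12p and SRAS is y = 935 + 8p.
Setting them equal: 5752 = 20p, so p = 287.60.
Substituting into AD, y = 3235.80.

p = 287.60, y = 3235.80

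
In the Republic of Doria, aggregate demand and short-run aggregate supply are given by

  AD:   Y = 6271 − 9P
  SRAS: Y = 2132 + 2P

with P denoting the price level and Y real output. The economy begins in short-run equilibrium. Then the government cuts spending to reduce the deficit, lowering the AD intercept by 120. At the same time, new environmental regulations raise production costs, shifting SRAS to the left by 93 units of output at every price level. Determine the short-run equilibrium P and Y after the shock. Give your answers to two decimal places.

P = 373.82, Y = 2786.64

After both shocks: AD is Y = 6151 − 9P and SRAS is Y = 2039 + 2P.
Setting them equal: 4112 = 11P, so P = 373.82.
Substituting into AD, Y = 2786.64.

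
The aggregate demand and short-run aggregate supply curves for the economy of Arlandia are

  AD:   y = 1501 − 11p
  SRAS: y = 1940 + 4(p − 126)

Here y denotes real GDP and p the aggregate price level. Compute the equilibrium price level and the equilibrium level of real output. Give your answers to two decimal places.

Write SRAS as y = 1940 + 4p − 504 = 1436 + 4p.
Set AD = SRAS: 1501 − 11p = 1436 + 4p, so 65 = 15p and p = 4.33.
Substituting into AD, y = 1501 − 11p = 1453.33.

p = 4.33, y = 1453.33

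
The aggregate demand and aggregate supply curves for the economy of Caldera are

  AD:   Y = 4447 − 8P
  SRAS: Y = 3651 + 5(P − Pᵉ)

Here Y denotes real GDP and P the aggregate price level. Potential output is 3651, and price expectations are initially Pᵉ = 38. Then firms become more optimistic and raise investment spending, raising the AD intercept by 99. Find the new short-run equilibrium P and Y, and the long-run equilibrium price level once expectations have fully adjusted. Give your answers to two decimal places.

AD shifts right: new AD is Y = 4546 − 8P. With Pᵉ = 38, SRAS is Y = 3461 + 5P.
Short run: 4546 − 8P = 3461 + 5P gives 1085 = 13P, so P = 83.46 and Y = 4546 − 8P = 3878.31.
Y = 3878.31 is above potential 3651; expectations adjust and SRAS shifts left until Y = 3651.
Long run: on the new AD curve, 3651 = 4546 − 8P gives P = 111.88.

Short run: P = 83.46, Y = 3878.31. Long run: P = 111.88.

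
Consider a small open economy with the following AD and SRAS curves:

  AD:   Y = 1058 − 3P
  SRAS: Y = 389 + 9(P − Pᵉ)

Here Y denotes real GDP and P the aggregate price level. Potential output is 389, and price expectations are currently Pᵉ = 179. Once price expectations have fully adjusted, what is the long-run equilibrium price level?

Short run: with Pᵉ = 179, SRAS is Y = 9P − 1222. Setting AD = SRAS gives 2280 = 12P, so P = 190 and Y = 1058 − 3·190 = 488.
Output 488 is above potential 389, so over time expected prices rise and SRAS shifts left until Y returns to 389.
Long run: Y = 389 on the AD curve gives 389 = 1058 − 3P, so P = 223.

Long-run P = 223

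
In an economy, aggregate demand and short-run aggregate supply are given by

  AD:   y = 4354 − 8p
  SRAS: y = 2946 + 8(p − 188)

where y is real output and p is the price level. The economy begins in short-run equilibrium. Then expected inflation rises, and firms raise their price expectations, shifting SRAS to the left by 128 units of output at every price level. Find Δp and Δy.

This is a negative supply shock: SRAS shifts left.
New SRAS: y = 1314 + 8p.
Set AD = SRAS: 4354 − 8p = 1314 + 8p, so 3040 = 16p and p = 190.
y = 4354 − 8·190 = 2834.
Initially p = 182, y = 2898, so Δp = +8 and Δy = -64.

Δp = +8, Δy = -64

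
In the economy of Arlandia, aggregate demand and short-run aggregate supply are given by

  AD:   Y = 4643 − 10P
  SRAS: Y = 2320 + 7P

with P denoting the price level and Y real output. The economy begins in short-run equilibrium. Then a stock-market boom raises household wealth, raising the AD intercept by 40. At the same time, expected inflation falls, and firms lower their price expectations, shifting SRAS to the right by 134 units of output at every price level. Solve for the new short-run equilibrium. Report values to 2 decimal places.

After both shocks: AD is Y = 4683 − 10P and SRAS is Y = 2454 + 7P.
Setting them equal: 2229 = 17P, so P = 131.12.
Substituting into AD, Y = 3371.82.

P = 131.12, Y = 3371.82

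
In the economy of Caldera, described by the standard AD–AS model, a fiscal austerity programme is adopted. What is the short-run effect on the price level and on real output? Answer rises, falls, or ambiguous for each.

Price level: falls; output: falls

This is a negative demand shock: AD shifts left.
Moving along the upward-sloping SRAS curve, P falls and Y falls.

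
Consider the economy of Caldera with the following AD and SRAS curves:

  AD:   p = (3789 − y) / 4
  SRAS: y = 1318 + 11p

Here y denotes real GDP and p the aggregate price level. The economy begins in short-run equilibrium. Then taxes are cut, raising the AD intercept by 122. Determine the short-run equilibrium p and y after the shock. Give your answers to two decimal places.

p = 172.87, y = 3219.53

This is a positive demand shock: AD shifts right.
New AD: y = 3911 − 4p.
Set AD = SRAS: 3911 − 4p = 1318 + 11p, so 2593 = 15p and p = 172.87.
Substituting into AD, y = 3219.53.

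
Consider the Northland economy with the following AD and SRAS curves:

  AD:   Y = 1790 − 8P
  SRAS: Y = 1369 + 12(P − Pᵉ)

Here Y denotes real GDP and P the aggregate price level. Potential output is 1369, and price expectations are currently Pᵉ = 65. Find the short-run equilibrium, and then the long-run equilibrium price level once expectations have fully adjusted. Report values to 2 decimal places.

Short run: with Pᵉ = 65, SRAS is Y = 589 + 12P. Setting AD = SRAS gives 1201 = 20P, so P = 60.05 and Y = 1790 − 8P = 1309.60.
Output 1309.60 is below potential 1369, so over time expected prices fall and SRAS shifts right until Y returns to 1369.
Long run: Y = 1369 on the AD curve gives 1369 = 1790 − 8P, so P = 52.63.

Short run: P = 60.05, Y = 1309.60. Long run: P = 52.63.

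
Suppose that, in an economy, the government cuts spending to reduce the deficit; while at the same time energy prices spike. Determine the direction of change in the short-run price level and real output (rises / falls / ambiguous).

Price level: ambiguous; output: falls

The first event is a negative demand shock: AD shifts left, which by itself pushes P down and Y down.
The second is an adverse supply shock: SRAS shifts left, which by itself pushes P up and Y down.
The two shocks push P in opposite directions, so the effect on P is ambiguous. Both shocks push Y down, so Y falls.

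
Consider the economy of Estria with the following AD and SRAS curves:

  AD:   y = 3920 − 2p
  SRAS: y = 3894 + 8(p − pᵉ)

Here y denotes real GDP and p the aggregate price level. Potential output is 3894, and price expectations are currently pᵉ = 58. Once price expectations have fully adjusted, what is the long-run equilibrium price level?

Long-run p = 13

Short run: with pᵉ = 58, SRAS is y = 3430 + 8p. Setting AD = SRAS gives 490 = 10p, so p = 49 and y = 3920 − 2·49 = 3822.
Output 3822 is below potential 3894, so over time expected prices fall and SRAS shifts right until y returns to 3894.
Long run: y = 3894 on the AD curve gives 3894 = 3920 − 2p, so p = 13.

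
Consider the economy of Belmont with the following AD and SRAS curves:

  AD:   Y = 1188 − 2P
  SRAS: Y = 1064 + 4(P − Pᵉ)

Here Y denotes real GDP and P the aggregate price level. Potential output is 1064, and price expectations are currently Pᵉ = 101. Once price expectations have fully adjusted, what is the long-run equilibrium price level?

Long-run P = 62

Short run: with Pᵉ = 101, SRAS is Y = 660 + 4P. Setting AD = SRAS gives 528 = 6P, so P = 88 and Y = 1188 − 2·88 = 1012.
Output 1012 is below potential 1064, so over time expected prices fall and SRAS shifts right until Y returns to 1064.
Long run: Y = 1064 on the AD curve gives 1064 = 1188 − 2P, so P = 62.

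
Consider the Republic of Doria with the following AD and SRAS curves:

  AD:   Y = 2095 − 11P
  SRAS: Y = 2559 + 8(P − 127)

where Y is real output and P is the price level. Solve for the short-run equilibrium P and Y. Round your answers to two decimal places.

P = 29.05, Y = 1775.42

Write SRAS as Y = 2559 + 8P − 1016 = 1543 + 8P.
Set AD = SRAS: 2095 − 11P = 1543 + 8P, so 552 = 19P and P = 29.05.
Substituting into AD, Y = 2095 − 11P = 1775.42.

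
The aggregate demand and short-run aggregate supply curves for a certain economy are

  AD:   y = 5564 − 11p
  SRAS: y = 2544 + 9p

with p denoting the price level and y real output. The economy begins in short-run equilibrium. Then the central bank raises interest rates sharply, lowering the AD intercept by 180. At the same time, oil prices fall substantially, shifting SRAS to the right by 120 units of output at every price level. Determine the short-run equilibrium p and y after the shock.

p = 136, y = 3888

After both shocks: AD is y = 5384 − 11p and SRAS is y = 2664 + 9p.
Setting them equal: 2720 = 20p, so p = 136.
y = 5384 − 11·136 = 3888.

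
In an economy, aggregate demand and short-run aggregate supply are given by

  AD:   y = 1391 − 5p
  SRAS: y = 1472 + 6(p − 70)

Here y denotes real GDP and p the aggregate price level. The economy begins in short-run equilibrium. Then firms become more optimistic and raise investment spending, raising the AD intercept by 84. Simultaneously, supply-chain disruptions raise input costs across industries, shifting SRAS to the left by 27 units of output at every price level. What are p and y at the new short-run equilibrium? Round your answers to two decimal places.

After both shocks: AD is y = 1475 − 5p and SRAS is y = 1025 + 6p.
Setting them equal: 450 = 11p, so p = 40.91.
Substituting into AD, y = 1270.45.

p = 40.91, y = 1270.45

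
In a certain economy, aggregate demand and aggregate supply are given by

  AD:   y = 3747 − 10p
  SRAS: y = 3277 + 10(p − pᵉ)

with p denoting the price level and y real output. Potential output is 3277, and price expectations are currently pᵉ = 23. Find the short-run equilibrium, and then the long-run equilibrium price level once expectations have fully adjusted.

Short run: with pᵉ = 23, SRAS is y = 3047 + 10p. Setting AD = SRAS gives 700 = 20p, so p = 35 and y = 3747 − 10·35 = 3397.
Output 3397 is above potential 3277, so over time expected prices rise and SRAS shifts left until y returns to 3277.
Long run: y = 3277 on the AD curve gives 3277 = 3747 − 10p, so p = 47.

Short run: p = 35, y = 3397. Long run: p = 47.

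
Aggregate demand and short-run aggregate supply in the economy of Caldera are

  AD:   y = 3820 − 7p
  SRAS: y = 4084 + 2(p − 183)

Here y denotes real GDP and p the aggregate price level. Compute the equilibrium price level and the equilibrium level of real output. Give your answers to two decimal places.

Write SRAS as y = 4084 + 2p − 366 = 3718 + 2p.
Set AD = SRAS: 3820 − 7p = 3718 + 2p, so 102 = 9p and p = 11.33.
Substituting into AD, y = 3820 − 7p = 3740.67.

p = 11.33, y = 3740.67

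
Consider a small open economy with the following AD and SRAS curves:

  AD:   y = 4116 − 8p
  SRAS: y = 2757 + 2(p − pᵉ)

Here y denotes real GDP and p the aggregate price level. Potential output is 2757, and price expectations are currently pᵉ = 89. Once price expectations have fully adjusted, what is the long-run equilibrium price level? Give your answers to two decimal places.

Long-run p = 169.88

Short run: with pᵉ = 89, SRAS is y = 2579 + 2p. Setting AD = SRAS gives 1537 = 10p, so p = 153.70 and y = 4116 − 8p = 2886.40.
Output 2886.40 is above potential 2757, so over time expected prices rise and SRAS shifts left until y returns to 2757.
Long run: y = 2757 on the AD curve gives 2757 = 4116 − 8p, so p = 169.88.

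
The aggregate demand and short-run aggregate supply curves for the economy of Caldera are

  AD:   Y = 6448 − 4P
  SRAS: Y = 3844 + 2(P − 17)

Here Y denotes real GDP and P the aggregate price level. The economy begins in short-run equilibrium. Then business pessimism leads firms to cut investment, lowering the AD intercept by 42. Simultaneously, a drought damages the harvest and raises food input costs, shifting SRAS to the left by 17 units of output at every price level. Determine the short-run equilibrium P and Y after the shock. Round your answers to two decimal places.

After both shocks: AD is Y = 6406 − 4P and SRAS is Y = 3793 + 2P.
Setting them equal: 2613 = 6P, so P = 435.50.
Substituting into AD, Y = 4664.00.

P = 435.50, Y = 4664.00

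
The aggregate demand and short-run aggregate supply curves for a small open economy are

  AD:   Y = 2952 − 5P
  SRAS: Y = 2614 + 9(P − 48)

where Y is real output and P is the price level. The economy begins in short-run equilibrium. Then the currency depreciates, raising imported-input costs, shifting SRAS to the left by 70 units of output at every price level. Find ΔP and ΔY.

ΔP = +5, ΔY = -25

This is a negative supply shock: SRAS shifts left.
New SRAS: Y = 2112 + 9P.
Set AD = SRAS: 2952 − 5P = 2112 + 9P, so 840 = 14P and P = 60.
Y = 2952 − 5·60 = 2652.
Initially P = 55, Y = 2677, so ΔP = +5 and ΔY = -25.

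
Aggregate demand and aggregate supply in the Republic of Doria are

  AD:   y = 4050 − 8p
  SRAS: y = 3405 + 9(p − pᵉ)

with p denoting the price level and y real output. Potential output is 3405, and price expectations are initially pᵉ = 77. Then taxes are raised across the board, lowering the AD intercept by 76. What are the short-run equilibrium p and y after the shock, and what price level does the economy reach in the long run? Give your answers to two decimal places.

Short run: p = 74.24, y = 3380.12. Long run: p = 71.13.

AD shifts left: new AD is y = 3974 − 8p. With pᵉ = 77, SRAS is y = 2712 + 9p.
Short run: 3974 − 8p = 2712 + 9p gives 1262 = 17p, so p = 74.24 and y = 3974 − 8p = 3380.12.
y = 3380.12 is below potential 3405; expectations adjust and SRAS shifts right until y = 3405.
Long run: on the new AD curve, 3405 = 3974 − 8p gives p = 71.13.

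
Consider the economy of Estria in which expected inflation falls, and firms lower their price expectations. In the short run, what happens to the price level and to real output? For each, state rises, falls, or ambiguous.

This is a favourable supply shock: SRAS shifts right.
Moving along the downward-sloping AD curve, P falls and Y rises.

Price level: falls; output: rises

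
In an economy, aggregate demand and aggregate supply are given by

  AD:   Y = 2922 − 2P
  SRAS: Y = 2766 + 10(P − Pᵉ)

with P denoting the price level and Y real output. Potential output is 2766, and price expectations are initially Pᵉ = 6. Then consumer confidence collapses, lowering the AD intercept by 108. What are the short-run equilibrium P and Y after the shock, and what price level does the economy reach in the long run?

AD shifts left: new AD is Y = 2814 − 2P. With Pᵉ = 6, SRAS is Y = 2706 + 10P.
Short run: 2814 − 2P = 2706 + 10P gives 108 = 12P, so P = 9 and Y = 2814 − 2·9 = 2796.
Y = 2796 is above potential 2766; expectations adjust and SRAS shifts left until Y = 2766.
Long run: on the new AD curve, 2766 = 2814 − 2P gives P = 24.

Short run: P = 9, Y = 2796. Long run: P = 24.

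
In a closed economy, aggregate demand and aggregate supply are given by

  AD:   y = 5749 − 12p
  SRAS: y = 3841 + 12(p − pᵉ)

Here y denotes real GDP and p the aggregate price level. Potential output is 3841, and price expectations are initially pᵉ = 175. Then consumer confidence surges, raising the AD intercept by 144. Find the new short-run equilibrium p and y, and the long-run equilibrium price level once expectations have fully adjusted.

Short run: p = 173, y = 3817. Long run: p = 171.

AD shifts right: new AD is y = 5893 − 12p. With pᵉ = 175, SRAS is y = 1741 + 12p.
Short run: 5893 − 12p = 1741 + 12p gives 4152 = 24p, so p = 173 and y = 5893 − 12·173 = 3817.
y = 3817 is below potential 3841; expectations adjust and SRAS shifts right until y = 3841.
Long run: on the new AD curve, 3841 = 5893 − 12p gives p = 171.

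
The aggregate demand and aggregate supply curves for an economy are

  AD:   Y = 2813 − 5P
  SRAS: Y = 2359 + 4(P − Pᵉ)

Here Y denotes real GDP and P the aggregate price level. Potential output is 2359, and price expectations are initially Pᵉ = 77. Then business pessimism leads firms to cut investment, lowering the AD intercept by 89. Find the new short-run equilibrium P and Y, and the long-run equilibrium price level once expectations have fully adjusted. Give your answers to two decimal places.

AD shifts left: new AD is Y = 2724 − 5P. With Pᵉ = 77, SRAS is Y = 2051 + 4P.
Short run: 2724 − 5P = 2051 + 4P gives 673 = 9P, so P = 74.78 and Y = 2724 − 5P = 2350.11.
Y = 2350.11 is below potential 2359; expectations adjust and SRAS shifts right until Y = 2359.
Long run: on the new AD curve, 2359 = 2724 − 5P gives P = 73.00.

Short run: P = 74.78, Y = 2350.11. Long run: P = 73.00.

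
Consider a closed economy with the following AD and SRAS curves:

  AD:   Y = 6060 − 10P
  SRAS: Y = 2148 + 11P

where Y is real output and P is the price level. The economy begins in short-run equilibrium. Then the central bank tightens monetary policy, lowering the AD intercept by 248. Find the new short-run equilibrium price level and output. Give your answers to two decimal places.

P = 174.48, Y = 4067.24

This is a negative demand shock: AD shifts left.
New AD: Y = 5812 − 10P.
Set AD = SRAS: 5812 − 10P = 2148 + 11P, so 3664 = 21P and P = 174.48.
Substituting into AD, Y = 4067.24.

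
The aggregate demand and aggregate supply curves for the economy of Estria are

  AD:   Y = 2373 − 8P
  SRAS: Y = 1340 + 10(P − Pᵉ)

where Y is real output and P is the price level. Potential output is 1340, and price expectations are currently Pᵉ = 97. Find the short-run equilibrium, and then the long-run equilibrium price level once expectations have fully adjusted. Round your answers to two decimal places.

Short run: with Pᵉ = 97, SRAS is Y = 370 + 10P. Setting AD = SRAS gives 2003 = 18P, so P = 111.28 and Y = 2373 − 8P = 1482.78.
Output 1482.78 is above potential 1340, so over time expected prices rise and SRAS shifts left until Y returns to 1340.
Long run: Y = 1340 on the AD curve gives 1340 = 2373 − 8P, so P = 129.13.

Short run: P = 111.28, Y = 1482.78. Long run: P = 129.13.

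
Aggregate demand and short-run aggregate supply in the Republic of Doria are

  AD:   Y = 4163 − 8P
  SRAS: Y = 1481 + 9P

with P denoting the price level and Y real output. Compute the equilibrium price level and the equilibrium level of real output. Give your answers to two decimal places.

P = 157.76, Y = 2900.88

Set AD = SRAS: 4163 − 8P = 1481 + 9P, so 2682 = 17P and P = 157.76.
Substituting into AD, Y = 4163 − 8P = 2900.88.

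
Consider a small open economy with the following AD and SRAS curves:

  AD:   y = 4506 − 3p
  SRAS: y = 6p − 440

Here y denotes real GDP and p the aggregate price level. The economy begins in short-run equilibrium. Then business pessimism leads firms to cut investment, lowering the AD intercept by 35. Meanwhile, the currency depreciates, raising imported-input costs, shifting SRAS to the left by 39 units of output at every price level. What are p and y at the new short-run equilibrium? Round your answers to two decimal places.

p = 550.00, y = 2821.00

After both shocks: AD is y = 4471 − 3p and SRAS is y = 6p − 479.
Setting them equal: 4950 = 9p, so p = 550.00.
Substituting into AD, y = 2821.00.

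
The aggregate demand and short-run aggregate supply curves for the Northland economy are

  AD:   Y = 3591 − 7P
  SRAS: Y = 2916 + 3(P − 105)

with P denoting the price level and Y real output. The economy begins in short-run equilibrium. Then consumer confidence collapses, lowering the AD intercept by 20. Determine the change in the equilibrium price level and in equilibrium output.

This is a negative demand shock: AD shifts left.
New AD: Y = 3571 − 7P.
SRAS can be written Y = 2601 + 3P.
Set AD = SRAS: 3571 − 7P = 2601 + 3P, so 970 = 10P and P = 97.
Y = 3571 − 7·97 = 2892.
Initially P = 99, Y = 2898, so ΔP = -2 and ΔY = -6.

ΔP = -2, ΔY = -6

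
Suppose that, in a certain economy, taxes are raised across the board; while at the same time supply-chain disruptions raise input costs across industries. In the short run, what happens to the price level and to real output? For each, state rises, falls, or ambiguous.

Price level: ambiguous; output: falls

The first event is a negative demand shock: AD shifts left, which by itself pushes P down and Y down.
The second is an adverse supply shock: SRAS shifts left, which by itself pushes P up and Y down.
The two shocks push P in opposite directions, so the effect on P is ambiguous. Both shocks push Y down, so Y falls.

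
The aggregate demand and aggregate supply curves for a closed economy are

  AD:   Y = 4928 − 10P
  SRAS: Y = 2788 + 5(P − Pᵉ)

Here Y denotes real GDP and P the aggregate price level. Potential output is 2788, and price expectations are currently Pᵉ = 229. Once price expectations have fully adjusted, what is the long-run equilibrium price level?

Long-run P = 214

Short run: with Pᵉ = 229, SRAS is Y = 1643 + 5P. Setting AD = SRAS gives 3285 = 15P, so P = 219 and Y = 4928 − 10·219 = 2738.
Output 2738 is below potential 2788, so over time expected prices fall and SRAS shifts right until Y returns to 2788.
Long run: Y = 2788 on the AD curve gives 2788 = 4928 − 10P, so P = 214.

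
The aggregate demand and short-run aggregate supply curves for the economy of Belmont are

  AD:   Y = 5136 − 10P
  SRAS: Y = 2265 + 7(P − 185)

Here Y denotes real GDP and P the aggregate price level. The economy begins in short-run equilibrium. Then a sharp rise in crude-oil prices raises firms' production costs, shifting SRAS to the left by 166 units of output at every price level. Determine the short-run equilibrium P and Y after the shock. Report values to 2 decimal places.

This is a negative supply shock: SRAS shifts left.
New SRAS: Y = 804 + 7P.
Set AD = SRAS: 5136 − 10P = 804 + 7P, so 4332 = 17P and P = 254.82.
Substituting into AD, Y = 2587.76.

P = 254.82, Y = 2587.76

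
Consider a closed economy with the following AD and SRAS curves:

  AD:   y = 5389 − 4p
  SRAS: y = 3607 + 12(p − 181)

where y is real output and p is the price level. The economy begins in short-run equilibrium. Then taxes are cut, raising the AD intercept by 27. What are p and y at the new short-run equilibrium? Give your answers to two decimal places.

p = 248.81, y = 4420.75

This is a positive demand shock: AD shifts right.
New AD: y = 5416 − 4p.
SRAS can be written y = 1435 + 12p.
Set AD = SRAS: 5416 − 4p = 1435 + 12p, so 3981 = 16p and p = 248.81.
Substituting into AD, y = 4420.75.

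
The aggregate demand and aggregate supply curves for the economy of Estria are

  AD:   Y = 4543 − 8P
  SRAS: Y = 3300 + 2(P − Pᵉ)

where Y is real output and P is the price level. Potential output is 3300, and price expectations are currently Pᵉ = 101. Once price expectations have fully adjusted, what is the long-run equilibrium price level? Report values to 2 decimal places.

Short run: with Pᵉ = 101, SRAS is Y = 3098 + 2P. Setting AD = SRAS gives 1445 = 10P, so P = 144.50 and Y = 4543 − 8P = 3387.00.
Output 3387.00 is above potential 3300, so over time expected prices rise and SRAS shifts left until Y returns to 3300.
Long run: Y = 3300 on the AD curve gives 3300 = 4543 − 8P, so P = 155.38.

Long-run P = 155.38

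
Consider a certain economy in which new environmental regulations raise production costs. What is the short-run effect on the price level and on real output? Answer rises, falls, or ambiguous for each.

Price level: rises; output: falls

This is an adverse supply shock: SRAS shifts left.
Moving along the downward-sloping AD curve, P rises and Y falls.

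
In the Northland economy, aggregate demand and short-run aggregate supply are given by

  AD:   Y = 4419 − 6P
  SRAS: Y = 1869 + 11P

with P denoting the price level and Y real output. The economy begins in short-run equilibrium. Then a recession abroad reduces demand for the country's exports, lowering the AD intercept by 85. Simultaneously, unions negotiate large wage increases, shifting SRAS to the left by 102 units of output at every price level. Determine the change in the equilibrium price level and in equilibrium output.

ΔP = +1, ΔY = -91

After both shocks: AD is Y = 4334 − 6P and SRAS is Y = 1767 + 11P.
Setting them equal: 2567 = 17P, so P = 151.
Y = 4334 − 6·151 = 3428.
Initially P = 150, Y = 3519, so ΔP = +1 and ΔY = -91.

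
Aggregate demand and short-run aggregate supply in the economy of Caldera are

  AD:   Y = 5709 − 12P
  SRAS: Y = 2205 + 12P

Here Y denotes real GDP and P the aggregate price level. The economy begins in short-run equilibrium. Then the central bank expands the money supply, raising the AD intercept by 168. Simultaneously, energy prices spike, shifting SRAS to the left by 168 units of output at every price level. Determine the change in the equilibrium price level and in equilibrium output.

After both shocks: AD is Y = 5877 − 12P and SRAS is Y = 2037 + 12P.
Setting them equal: 3840 = 24P, so P = 160.
Y = 5877 − 12·160 = 3957.
Initially P = 146, Y = 3957, so ΔP = +14 and ΔY = +0.

ΔP = +14, ΔY = +0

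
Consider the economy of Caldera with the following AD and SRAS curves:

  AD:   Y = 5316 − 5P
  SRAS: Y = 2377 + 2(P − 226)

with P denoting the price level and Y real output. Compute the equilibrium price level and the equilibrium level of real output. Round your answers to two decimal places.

P = 484.43, Y = 2893.86

Write SRAS as Y = 2377 + 2P − 452 = 1925 + 2P.
Set AD = SRAS: 5316 − 5P = 1925 + 2P, so 3391 = 7P and P = 484.43.
Substituting into AD, Y = 5316 − 5P = 2893.86.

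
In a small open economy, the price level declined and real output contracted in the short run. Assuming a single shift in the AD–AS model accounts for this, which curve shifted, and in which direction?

P fell and Y fell. An AD shift moves P and Y in the same direction; an SRAS shift moves them in opposite directions.
Here P and Y moved in the same direction, so the AD curve shifted.
Since Y fell, AD shifted left.

AD shifted left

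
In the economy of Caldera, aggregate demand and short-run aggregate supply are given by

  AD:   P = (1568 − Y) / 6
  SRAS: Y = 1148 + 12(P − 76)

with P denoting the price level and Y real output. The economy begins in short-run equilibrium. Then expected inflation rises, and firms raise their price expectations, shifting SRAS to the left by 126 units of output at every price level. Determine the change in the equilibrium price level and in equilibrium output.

This is a negative supply shock: SRAS shifts left.
New SRAS: Y = 110 + 12P.
Set AD = SRAS: 1568 − 6P = 110 + 12P, so 1458 = 18P and P = 81.
Y = 1568 − 6·81 = 1082.
Initially P = 74, Y = 1124, so ΔP = +7 and ΔY = -42.

ΔP = +7, ΔY = -42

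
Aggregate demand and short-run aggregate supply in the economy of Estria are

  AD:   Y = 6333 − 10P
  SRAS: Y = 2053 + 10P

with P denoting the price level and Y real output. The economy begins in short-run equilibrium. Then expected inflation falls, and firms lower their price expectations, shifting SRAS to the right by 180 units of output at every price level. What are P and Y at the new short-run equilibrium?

This is a positive supply shock: SRAS shifts right.
New SRAS: Y = 2233 + 10P.
Set AD = SRAS: 6333 − 10P = 2233 + 10P, so 4100 = 20P and P = 205.
Y = 6333 − 10·205 = 4283.

P = 205, Y = 4283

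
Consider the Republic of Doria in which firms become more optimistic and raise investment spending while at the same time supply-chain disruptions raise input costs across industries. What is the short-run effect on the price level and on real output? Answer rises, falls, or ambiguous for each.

Price level: rises; output: ambiguous

The first event is a positive demand shock: AD shifts right, which by itself pushes P up and Y up.
The second is an adverse supply shock: SRAS shifts left, which by itself pushes P up and Y down.
Both shocks push P up, so P rises. The two shocks push Y in opposite directions, so the effect on Y is ambiguous.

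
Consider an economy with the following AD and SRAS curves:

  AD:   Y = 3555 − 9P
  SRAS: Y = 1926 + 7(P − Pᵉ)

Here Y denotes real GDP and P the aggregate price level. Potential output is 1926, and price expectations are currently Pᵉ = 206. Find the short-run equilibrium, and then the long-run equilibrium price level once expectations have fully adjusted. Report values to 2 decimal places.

Short run: with Pᵉ = 206, SRAS is Y = 484 + 7P. Setting AD = SRAS gives 3071 = 16P, so P = 191.94 and Y = 3555 − 9P = 1827.56.
Output 1827.56 is below potential 1926, so over time expected prices fall and SRAS shifts right until Y returns to 1926.
Long run: Y = 1926 on the AD curve gives 1926 = 3555 − 9P, so P = 181.00.

Short run: P = 191.94, Y = 1827.56. Long run: P = 181.00.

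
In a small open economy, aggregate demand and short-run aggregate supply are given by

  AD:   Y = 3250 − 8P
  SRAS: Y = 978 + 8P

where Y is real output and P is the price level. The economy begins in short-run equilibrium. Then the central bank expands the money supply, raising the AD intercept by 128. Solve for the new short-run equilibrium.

P = 150, Y = 2178

This is a positive demand shock: AD shifts right.
New AD: Y = 3378 − 8P.
Set AD = SRAS: 3378 − 8P = 978 + 8P, so 2400 = 16P and P = 150.
Y = 3378 − 8·150 = 2178.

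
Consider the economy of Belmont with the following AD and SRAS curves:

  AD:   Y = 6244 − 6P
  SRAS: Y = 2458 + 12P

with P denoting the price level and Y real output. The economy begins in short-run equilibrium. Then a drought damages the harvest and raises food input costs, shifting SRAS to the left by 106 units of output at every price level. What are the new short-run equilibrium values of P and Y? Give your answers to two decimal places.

P = 216.22, Y = 4946.67

This is a negative supply shock: SRAS shifts left.
New SRAS: Y = 2352 + 12P.
Set AD = SRAS: 6244 − 6P = 2352 + 12P, so 3892 = 18P and P = 216.22.
Substituting into AD, Y = 4946.67.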